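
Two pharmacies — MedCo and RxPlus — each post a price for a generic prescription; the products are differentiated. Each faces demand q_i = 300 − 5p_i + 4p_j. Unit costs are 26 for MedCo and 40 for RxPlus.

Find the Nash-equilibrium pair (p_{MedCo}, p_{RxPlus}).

75, 80

MedCo's profit: π = (p_{MedCo} − 26)(300 − 5p_{MedCo} + 4p_{RxPlus}).
∂π/∂p_{MedCo} = 430 − 10p_{MedCo} + 4p_{RxPlus} = 0 ⇒ p_{MedCo} = 43 + 0.4p_{RxPlus}.
Similarly p_{RxPlus} = 50 + 0.4p_{MedCo}.
Plugging p_{RxPlus} into MedCo's best response: p_{MedCo} = 43 + 0.4(50 + 0.4p_{MedCo}) ⇒ 0.84p_{MedCo} = 63, so p_{MedCo} = 75.
Then p_{RxPlus} = 50 + 0.4·75 = 80.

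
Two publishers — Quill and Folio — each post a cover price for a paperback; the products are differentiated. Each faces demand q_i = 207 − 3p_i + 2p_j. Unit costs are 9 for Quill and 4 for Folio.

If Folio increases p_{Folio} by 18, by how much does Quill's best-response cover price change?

6

Quill's profit: π = (p_{Quill} − 9)(207 − 3p_{Quill} + 2p_{Folio}).
∂π/∂p_{Quill} = 234 − 6p_{Quill} + 2p_{Folio} = 0 ⇒ p_{Quill} = 39 + (1/3)p_{Folio}.
The reaction-function slope is 1/3, so an 18-unit rise in p_{Folio} moves p_{Quill} by 1/3 × 18 = 6. Quill's best response rises — the actions are strategic complements.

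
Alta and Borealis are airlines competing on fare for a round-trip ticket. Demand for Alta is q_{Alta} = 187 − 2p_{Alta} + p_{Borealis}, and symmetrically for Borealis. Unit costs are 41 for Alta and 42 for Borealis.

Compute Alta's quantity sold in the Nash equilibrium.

97.6

Alta's profit: π = (p_{Alta} − 41)(187 − 2p_{Alta} + p_{Borealis}).
∂π/∂p_{Alta} = 269 − 4p_{Alta} + p_{Borealis} = 0 ⇒ p_{Alta} = 67.25 + 0.25p_{Borealis}.
Similarly p_{Borealis} = 67.75 + 0.25p_{Alta}.
Plugging p_{Borealis} into Alta's best response: p_{Alta} = 67.25 + 0.25(67.75 + 0.25p_{Alta}) ⇒ 0.9375p_{Alta} = 84.1875, so p_{Alta} = 89.8.
Then p_{Borealis} = 67.75 + 0.25·89.8 = 90.2.
q_{Alta} = 187 − 2·89.8 + 90.2 = 97.6.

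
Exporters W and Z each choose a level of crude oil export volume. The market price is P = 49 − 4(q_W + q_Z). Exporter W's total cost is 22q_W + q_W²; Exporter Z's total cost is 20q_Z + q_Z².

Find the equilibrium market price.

33

Exporter W's profit: π = q_W(49 − 4(q_W + q_Z)) − 22q_W − q_W².
∂π/∂q_W = 27 − 10q_W − 4q_Z = 0, so q_W = 2.7 − 0.4q_Z.
By the same steps for Z: q_Z = 2.9 − 0.4q_W.
Substituting the second reaction function into the first: q_W = 2.7 − 0.4(2.9 − 0.4q_W), which gives 0.84q_W = 1.54 ⇒ q_W = 11/6.
Then q_Z = 2.9 − 0.4·(11/6) = 13/6.
Equilibrium price: P = 49 − 4·4 = 33.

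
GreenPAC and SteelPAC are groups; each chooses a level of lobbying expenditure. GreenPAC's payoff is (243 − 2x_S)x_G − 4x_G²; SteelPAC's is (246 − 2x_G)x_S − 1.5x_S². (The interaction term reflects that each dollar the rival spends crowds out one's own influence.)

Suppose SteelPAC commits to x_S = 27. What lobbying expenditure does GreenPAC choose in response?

Expanding GreenPAC's payoff: 243x_G − 2x_Sx_G − 4x_G².
∂π/∂x_G = 243 − 2x_S − 8x_G = 0, so x_G = 30.375 − 0.25x_S.
At x_S = 27: x_G = 30.375 − 0.25·27 = 23.625.

23.625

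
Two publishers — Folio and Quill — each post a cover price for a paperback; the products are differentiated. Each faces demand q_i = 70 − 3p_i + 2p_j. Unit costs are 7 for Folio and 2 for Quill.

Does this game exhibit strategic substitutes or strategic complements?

Folio's profit: π = (p_{Folio} − 7)(70 − 3p_{Folio} + 2p_{Quill}).
∂π/∂p_{Folio} = 91 − 6p_{Folio} + 2p_{Quill} = 0 ⇒ p_{Folio} = 91/6 + (1/3)p_{Quill}.
The best-response slope dp_{Folio}/dp_{Quill} = 1/3 > 0: the reaction function is upward-sloping, so the choices are strategic complements.

strategic complements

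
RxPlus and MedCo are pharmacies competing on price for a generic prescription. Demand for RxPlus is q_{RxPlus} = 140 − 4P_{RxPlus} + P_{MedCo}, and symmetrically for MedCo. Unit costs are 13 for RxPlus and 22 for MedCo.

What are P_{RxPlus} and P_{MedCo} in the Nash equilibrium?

28, 32

RxPlus's profit: π = (P_{RxPlus} − 13)(140 − 4P_{RxPlus} + P_{MedCo}).
∂π/∂P_{RxPlus} = 192 − 8P_{RxPlus} + P_{MedCo} = 0 ⇒ P_{RxPlus} = 24 + 0.125P_{MedCo}.
Similarly P_{MedCo} = 28.5 + 0.125P_{RxPlus}.
Plugging P_{MedCo} into RxPlus's best response: P_{RxPlus} = 24 + 0.125(28.5 + 0.125P_{RxPlus}) ⇒ (63/64)P_{RxPlus} = 27.5625, so P_{RxPlus} = 28.
Then P_{MedCo} = 28.5 + 0.125·28 = 32.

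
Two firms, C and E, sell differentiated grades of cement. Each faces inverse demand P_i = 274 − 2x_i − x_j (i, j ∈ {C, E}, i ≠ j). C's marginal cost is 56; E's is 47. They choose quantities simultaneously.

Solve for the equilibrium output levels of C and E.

43, 46

Firm C's profit: π = x_C(274 − 2x_C − x_E) − 56x_C.
∂π/∂x_C = 218 − 4x_C − x_E = 0 ⇒ x_C = 54.5 − 0.25x_E.
Similarly x_E = 56.75 − 0.25x_C.
Solving the two reaction functions simultaneously: (1 − (−0.25)(−0.25))x_C = 54.5 − 0.25·56.75, so 0.9375x_C = 40.3125 and x_C = 43.
Then x_E = 56.75 − 0.25·43 = 46.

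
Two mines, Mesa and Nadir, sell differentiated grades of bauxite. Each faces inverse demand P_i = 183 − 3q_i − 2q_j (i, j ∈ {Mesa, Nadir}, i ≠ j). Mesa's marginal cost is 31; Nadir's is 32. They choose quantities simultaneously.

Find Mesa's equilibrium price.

Mine Mesa's profit: π = q_{Mesa}(183 − 3q_{Mesa} − 2q_{Nadir}) − 31q_{Mesa}.
∂π/∂q_{Mesa} = 152 − 6q_{Mesa} − 2q_{Nadir} = 0 ⇒ q_{Mesa} = 76/3 − (1/3)q_{Nadir}.
Similarly q_{Nadir} = 151/6 − (1/3)q_{Mesa}.
Plugging q_{Nadir} into Mesa's best response: q_{Mesa} = 76/3 − (1/3)(151/6 − (1/3)q_{Mesa}) ⇒ (8/9)q_{Mesa} = 305/18, so q_{Mesa} = 19.0625.
Then q_{Nadir} = 151/6 − (1/3)·19.0625 = 18.8125.
P_{Mesa} = 183 − 3·19.0625 − 2·18.8125 = 88.1875.

88.1875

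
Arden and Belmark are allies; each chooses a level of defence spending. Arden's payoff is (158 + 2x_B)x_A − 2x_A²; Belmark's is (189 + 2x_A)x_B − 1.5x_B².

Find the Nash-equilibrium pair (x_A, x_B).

Expanding Arden's payoff: 158x_A + 2x_Bx_A − 2x_A².
∂π/∂x_A = 158 + 2x_B − 4x_A = 0, so x_A = 39.5 + 0.5x_B.
Likewise for Belmark: x_B = 63 + (2/3)x_A.
Substituting the second reaction function into the first: x_A = 39.5 + 0.5(63 + (2/3)x_A), which gives (2/3)x_A = 71 ⇒ x_A = 106.5.
Then x_B = 63 + (2/3)·106.5 = 134.

106.5, 134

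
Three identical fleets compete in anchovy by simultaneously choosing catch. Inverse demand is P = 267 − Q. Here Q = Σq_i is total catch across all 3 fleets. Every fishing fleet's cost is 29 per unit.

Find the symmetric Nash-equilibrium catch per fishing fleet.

A representative fishing fleet's profit is π_i = q_i(267 − Q) − 29q_i, with Q = q_i + Σ_{j≠i} q_j.
First-order condition: 238 − 2q_i − Σ_{j≠i} q_j = 0.
Imposing symmetry (q_j = q for all j) turns Σ_{j≠i} q_j into 2q, so 238 = 4q and q = 59.5.

59.5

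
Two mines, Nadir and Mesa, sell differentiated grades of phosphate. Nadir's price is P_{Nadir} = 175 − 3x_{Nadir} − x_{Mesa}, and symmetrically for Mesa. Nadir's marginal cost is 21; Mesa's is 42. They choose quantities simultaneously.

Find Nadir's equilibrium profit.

1532.28

Mine Nadir's profit: π = x_{Nadir}(175 − 3x_{Nadir} − x_{Mesa}) − 21x_{Nadir}.
∂π/∂x_{Nadir} = 154 − 6x_{Nadir} − x_{Mesa} = 0 ⇒ x_{Nadir} = 77/3 − (1/6)x_{Mesa}.
Similarly x_{Mesa} = 133/6 − (1/6)x_{Nadir}.
Plugging x_{Mesa} into Nadir's best response: x_{Nadir} = 77/3 − (1/6)(133/6 − (1/6)x_{Nadir}) ⇒ (35/36)x_{Nadir} = 791/36, so x_{Nadir} = 22.6.
Then x_{Mesa} = 133/6 − (1/6)·22.6 = 18.4.
P_{Nadir} = 175 − 3·22.6 − 18.4 = 88.8.
Profit = (88.8 − 21)·22.6 = 1532.28.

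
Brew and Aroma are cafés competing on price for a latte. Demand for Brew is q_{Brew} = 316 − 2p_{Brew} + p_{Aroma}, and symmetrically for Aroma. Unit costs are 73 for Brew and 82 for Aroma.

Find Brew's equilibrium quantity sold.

164.4

Brew's profit: π = (p_{Brew} − 73)(316 − 2p_{Brew} + p_{Aroma}).
∂π/∂p_{Brew} = 462 − 4p_{Brew} + p_{Aroma} = 0 ⇒ p_{Brew} = 115.5 + 0.25p_{Aroma}.
Similarly p_{Aroma} = 120 + 0.25p_{Brew}.
Solving the two reaction functions simultaneously: (1 − (0.25)(0.25))p_{Brew} = 115.5 + 0.25·120, so 0.9375p_{Brew} = 145.5 and p_{Brew} = 155.2.
Then p_{Aroma} = 120 + 0.25·155.2 = 158.8.
q_{Brew} = 316 − 2·155.2 + 158.8 = 164.4.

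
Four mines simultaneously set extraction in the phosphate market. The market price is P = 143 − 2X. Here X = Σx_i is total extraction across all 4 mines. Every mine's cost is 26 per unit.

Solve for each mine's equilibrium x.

11.7

A representative mine's profit is π_i = x_i(143 − 2X) − 26x_i, with X = x_i + Σ_{j≠i} x_j.
First-order condition: 117 − 4x_i − 2Σ_{j≠i} x_j = 0.
With identical mines, set every x_j = x: then 117 − 4x − 6x = 0, i.e. x = 117/10 = 11.7.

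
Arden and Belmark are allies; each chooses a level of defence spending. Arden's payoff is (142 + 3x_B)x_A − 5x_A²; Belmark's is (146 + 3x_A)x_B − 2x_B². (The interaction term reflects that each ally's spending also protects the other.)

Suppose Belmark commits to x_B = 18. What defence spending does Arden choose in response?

Expanding Arden's payoff: 142x_A + 3x_Bx_A − 5x_A².
∂π/∂x_A = 142 + 3x_B − 10x_A = 0, so x_A = 14.2 + 0.3x_B.
At x_B = 18: x_A = 14.2 + 0.3·18 = 19.6.

19.6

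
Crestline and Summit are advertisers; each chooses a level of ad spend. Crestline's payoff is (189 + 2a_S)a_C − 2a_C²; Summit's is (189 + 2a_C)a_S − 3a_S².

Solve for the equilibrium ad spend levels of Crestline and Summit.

75.6, 56.7

Expanding Crestline's payoff: 189a_C + 2a_Sa_C − 2a_C².
∂π/∂a_C = 189 + 2a_S − 4a_C = 0, so a_C = 47.25 + 0.5a_S.
Likewise for Summit: a_S = 31.5 + (1/3)a_C.
Substituting the second reaction function into the first: a_C = 47.25 + 0.5(31.5 + (1/3)a_C), which gives (5/6)a_C = 63 ⇒ a_C = 75.6.
Then a_S = 31.5 + (1/3)·75.6 = 56.7.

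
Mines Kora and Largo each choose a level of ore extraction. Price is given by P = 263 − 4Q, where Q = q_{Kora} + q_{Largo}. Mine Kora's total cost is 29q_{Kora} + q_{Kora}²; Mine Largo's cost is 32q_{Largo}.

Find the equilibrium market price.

117.875

Mine Kora's profit: π = q_{Kora}(263 − 4(q_{Kora} + q_{Largo})) − 29q_{Kora} − q_{Kora}².
∂π/∂q_{Kora} = 234 − 10q_{Kora} − 4q_{Largo} = 0, so q_{Kora} = 23.4 − 0.4q_{Largo}.
For Largo: ∂π/∂q_{Largo} = 231 − 8q_{Largo} − 4q_{Kora} = 0 ⇒ q_{Largo} = 28.875 − 0.5q_{Kora}.
Plugging q_{Largo} into Kora's best response: q_{Kora} = 23.4 − 0.4(28.875 − 0.5q_{Kora}) ⇒ 0.8q_{Kora} = 11.85, so q_{Kora} = 14.8125.
Then q_{Largo} = 28.875 − 0.5·14.8125 = 687/32.
Equilibrium price: P = 263 − 4·(1161/32) = 117.875.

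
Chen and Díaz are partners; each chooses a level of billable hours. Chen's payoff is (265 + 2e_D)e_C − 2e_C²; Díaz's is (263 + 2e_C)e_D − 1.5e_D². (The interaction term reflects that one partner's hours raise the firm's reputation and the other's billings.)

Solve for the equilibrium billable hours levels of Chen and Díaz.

Expanding Chen's payoff: 265e_C + 2e_De_C − 2e_C².
∂π/∂e_C = 265 + 2e_D − 4e_C = 0, so e_C = 66.25 + 0.5e_D.
Likewise for Díaz: e_D = 263/3 + (2/3)e_C.
Solving the two reaction functions simultaneously: (1 − (0.5)(2/3))e_C = 66.25 + 0.5·(263/3), so (2/3)e_C = 1321/12 and e_C = 165.125.
Then e_D = 263/3 + (2/3)·165.125 = 197.75.

165.125, 197.75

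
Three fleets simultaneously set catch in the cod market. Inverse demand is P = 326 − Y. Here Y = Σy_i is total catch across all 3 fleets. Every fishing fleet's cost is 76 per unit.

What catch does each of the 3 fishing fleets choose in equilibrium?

A representative fishing fleet's profit is π_i = y_i(326 − Y) − 76y_i, with Y = y_i + Σ_{j≠i} y_j.
First-order condition: 250 − 2y_i − Σ_{j≠i} y_j = 0.
With identical fishing fleets, set every y_j = y: then 250 − 2y − 2y = 0, i.e. y = 250/4 = 62.5.

62.5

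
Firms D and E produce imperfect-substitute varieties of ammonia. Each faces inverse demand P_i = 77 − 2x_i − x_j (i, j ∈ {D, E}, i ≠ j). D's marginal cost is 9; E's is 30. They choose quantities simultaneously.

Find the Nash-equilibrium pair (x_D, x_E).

Firm D's profit: π = x_D(77 − 2x_D − x_E) − 9x_D.
∂π/∂x_D = 68 − 4x_D − x_E = 0 ⇒ x_D = 17 − 0.25x_E.
Similarly x_E = 11.75 − 0.25x_D.
Plugging x_E into D's best response: x_D = 17 − 0.25(11.75 − 0.25x_D) ⇒ 0.9375x_D = 14.0625, so x_D = 15.
Then x_E = 11.75 − 0.25·15 = 8.

15, 8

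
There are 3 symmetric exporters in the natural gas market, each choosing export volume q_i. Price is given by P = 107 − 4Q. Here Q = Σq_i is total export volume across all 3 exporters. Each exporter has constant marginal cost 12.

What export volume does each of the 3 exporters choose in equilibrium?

A representative exporter's profit is π_i = q_i(107 − 4Q) − 12q_i, with Q = q_i + Σ_{j≠i} q_j.
First-order condition: 95 − 8q_i − 4Σ_{j≠i} q_j = 0.
With identical exporters, set every q_j = q: then 95 − 8q − 8q = 0, i.e. q = 95/16 = 5.9375.

5.9375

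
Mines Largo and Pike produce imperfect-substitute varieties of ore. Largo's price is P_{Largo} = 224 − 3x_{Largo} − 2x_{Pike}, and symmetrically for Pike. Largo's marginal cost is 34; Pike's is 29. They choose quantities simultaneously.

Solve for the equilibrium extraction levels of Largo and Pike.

Mine Largo's profit: π = x_{Largo}(224 − 3x_{Largo} − 2x_{Pike}) − 34x_{Largo}.
∂π/∂x_{Largo} = 190 − 6x_{Largo} − 2x_{Pike} = 0 ⇒ x_{Largo} = 95/3 − (1/3)x_{Pike}.
Similarly x_{Pike} = 32.5 − (1/3)x_{Largo}.
Substituting the second reaction function into the first: x_{Largo} = 95/3 − (1/3)(32.5 − (1/3)x_{Largo}), which gives (8/9)x_{Largo} = 125/6 ⇒ x_{Largo} = 23.4375.
Then x_{Pike} = 32.5 − (1/3)·23.4375 = 24.6875.

23.4375, 24.6875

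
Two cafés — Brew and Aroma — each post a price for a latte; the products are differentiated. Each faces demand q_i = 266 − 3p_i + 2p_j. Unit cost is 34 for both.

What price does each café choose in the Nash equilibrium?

92

Brew's profit: π = (p_{Brew} − 34)(266 − 3p_{Brew} + 2p_{Aroma}).
∂π/∂p_{Brew} = 368 − 6p_{Brew} + 2p_{Aroma} = 0 ⇒ p_{Brew} = 184/3 + (1/3)p_{Aroma}.
The game is symmetric, so in equilibrium p_{Aroma} = p_{Brew}: the reaction function gives (2/3)p_{Brew} = 184/3, hence p_{Brew} = 92.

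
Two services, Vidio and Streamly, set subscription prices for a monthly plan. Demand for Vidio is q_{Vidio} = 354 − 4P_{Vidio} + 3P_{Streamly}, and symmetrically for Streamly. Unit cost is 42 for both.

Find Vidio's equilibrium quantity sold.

249.6

Vidio's profit: π = (P_{Vidio} − 42)(354 − 4P_{Vidio} + 3P_{Streamly}).
∂π/∂P_{Vidio} = 522 − 8P_{Vidio} + 3P_{Streamly} = 0 ⇒ P_{Vidio} = 65.25 + 0.375P_{Streamly}.
By symmetry P_{Streamly} = P_{Vidio}; substituting into the reaction function, 0.625P_{Vidio} = 65.25 and P_{Vidio} = 104.4.
q_{Vidio} = 354 − 4·104.4 + 3·104.4 = 249.6.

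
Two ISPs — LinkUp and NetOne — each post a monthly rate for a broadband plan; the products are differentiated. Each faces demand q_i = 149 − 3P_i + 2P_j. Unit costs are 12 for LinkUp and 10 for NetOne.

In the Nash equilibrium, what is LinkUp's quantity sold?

LinkUp's profit: π = (P_{LinkUp} − 12)(149 − 3P_{LinkUp} + 2P_{NetOne}).
∂π/∂P_{LinkUp} = 185 − 6P_{LinkUp} + 2P_{NetOne} = 0 ⇒ P_{LinkUp} = 185/6 + (1/3)P_{NetOne}.
Similarly P_{NetOne} = 179/6 + (1/3)P_{LinkUp}.
Solving the two reaction functions simultaneously: (1 − (1/3)(1/3))P_{LinkUp} = 185/6 + (1/3)·(179/6), so (8/9)P_{LinkUp} = 367/9 and P_{LinkUp} = 45.875.
Then P_{NetOne} = 179/6 + (1/3)·45.875 = 45.125.
q_{LinkUp} = 149 − 3·45.875 + 2·45.125 = 101.625.

101.625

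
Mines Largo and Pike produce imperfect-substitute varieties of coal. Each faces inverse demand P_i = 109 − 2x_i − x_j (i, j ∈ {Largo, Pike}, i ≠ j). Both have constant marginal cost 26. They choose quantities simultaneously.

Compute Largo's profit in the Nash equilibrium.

Mine Largo's profit: π = x_{Largo}(109 − 2x_{Largo} − x_{Pike}) − 26x_{Largo}.
∂π/∂x_{Largo} = 83 − 4x_{Largo} − x_{Pike} = 0 ⇒ x_{Largo} = 20.75 − 0.25x_{Pike}.
The game is symmetric, so in equilibrium x_{Pike} = x_{Largo}: the reaction function gives 1.25x_{Largo} = 20.75, hence x_{Largo} = 16.6.
P_{Largo} = 109 − 2·16.6 − 16.6 = 59.2.
Profit = (59.2 − 26)·16.6 = 551.12.

551.12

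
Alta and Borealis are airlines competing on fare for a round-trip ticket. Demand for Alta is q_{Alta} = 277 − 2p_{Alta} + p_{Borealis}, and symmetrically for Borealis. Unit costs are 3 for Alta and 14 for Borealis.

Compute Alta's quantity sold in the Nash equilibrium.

Alta's profit: π = (p_{Alta} − 3)(277 − 2p_{Alta} + p_{Borealis}).
∂π/∂p_{Alta} = 283 − 4p_{Alta} + p_{Borealis} = 0 ⇒ p_{Alta} = 70.75 + 0.25p_{Borealis}.
Similarly p_{Borealis} = 76.25 + 0.25p_{Alta}.
Substituting the second reaction function into the first: p_{Alta} = 70.75 + 0.25(76.25 + 0.25p_{Alta}), which gives 0.9375p_{Alta} = 89.8125 ⇒ p_{Alta} = 95.8.
Then p_{Borealis} = 76.25 + 0.25·95.8 = 100.2.
q_{Alta} = 277 − 2·95.8 + 100.2 = 185.6.

185.6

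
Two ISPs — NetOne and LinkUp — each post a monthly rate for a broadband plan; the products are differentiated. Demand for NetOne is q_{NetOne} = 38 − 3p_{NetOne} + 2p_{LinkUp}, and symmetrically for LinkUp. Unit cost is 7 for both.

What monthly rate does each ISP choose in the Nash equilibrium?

NetOne's profit: π = (p_{NetOne} − 7)(38 − 3p_{NetOne} + 2p_{LinkUp}).
∂π/∂p_{NetOne} = 59 − 6p_{NetOne} + 2p_{LinkUp} = 0 ⇒ p_{NetOne} = 59/6 + (1/3)p_{LinkUp}.
Setting p_{NetOne} = p_{LinkUp} in the reaction function: p_{NetOne} = 59/6 + (1/3)p_{NetOne}, so p_{NetOne} = (59/6) / (2/3) = 14.75.

14.75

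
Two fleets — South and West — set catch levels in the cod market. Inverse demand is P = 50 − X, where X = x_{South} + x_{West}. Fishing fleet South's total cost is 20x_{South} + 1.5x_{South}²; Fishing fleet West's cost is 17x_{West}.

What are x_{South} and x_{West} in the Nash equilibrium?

3, 15

Fishing fleet South's profit: π = x_{South}(50 − (x_{South} + x_{West})) − 20x_{South} − 1.5x_{South}².
∂π/∂x_{South} = 30 − 5x_{South} − x_{West} = 0, so x_{South} = 6 − 0.2x_{West}.
For West: ∂π/∂x_{West} = 33 − 2x_{West} − x_{South} = 0 ⇒ x_{West} = 16.5 − 0.5x_{South}.
Substituting the second reaction function into the first: x_{South} = 6 − 0.2(16.5 − 0.5x_{South}), which gives 0.9x_{South} = 2.7 ⇒ x_{South} = 3.
Then x_{West} = 16.5 − 0.5·3 = 15.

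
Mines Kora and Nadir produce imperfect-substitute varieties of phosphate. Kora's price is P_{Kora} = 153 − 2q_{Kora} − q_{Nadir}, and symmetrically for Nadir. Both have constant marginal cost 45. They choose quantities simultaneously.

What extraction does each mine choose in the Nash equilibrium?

Mine Kora's profit: π = q_{Kora}(153 − 2q_{Kora} − q_{Nadir}) − 45q_{Kora}.
∂π/∂q_{Kora} = 108 − 4q_{Kora} − q_{Nadir} = 0 ⇒ q_{Kora} = 27 − 0.25q_{Nadir}.
The game is symmetric, so in equilibrium q_{Nadir} = q_{Kora}: the reaction function gives 1.25q_{Kora} = 27, hence q_{Kora} = 21.6.

21.6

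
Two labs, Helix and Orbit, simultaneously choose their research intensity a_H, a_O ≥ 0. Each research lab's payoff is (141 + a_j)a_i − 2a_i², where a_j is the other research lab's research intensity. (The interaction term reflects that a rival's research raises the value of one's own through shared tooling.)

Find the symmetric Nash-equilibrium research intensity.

47

Helix's payoff is (141 + a_O)a_H − 2a_H².
∂π/∂a_H = 141 + a_O − 4a_H = 0, so a_H = 35.25 + 0.25a_O.
Setting a_H = a_O in the reaction function: a_H = 35.25 + 0.25a_H, so a_H = 35.25 / 0.75 = 47.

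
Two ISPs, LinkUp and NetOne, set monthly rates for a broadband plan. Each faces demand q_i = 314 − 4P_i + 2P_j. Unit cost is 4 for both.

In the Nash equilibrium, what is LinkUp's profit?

LinkUp's profit: π = (P_{LinkUp} − 4)(314 − 4P_{LinkUp} + 2P_{NetOne}).
∂π/∂P_{LinkUp} = 330 − 8P_{LinkUp} + 2P_{NetOne} = 0 ⇒ P_{LinkUp} = 41.25 + 0.25P_{NetOne}.
The game is symmetric, so in equilibrium P_{NetOne} = P_{LinkUp}: the reaction function gives 0.75P_{LinkUp} = 41.25, hence P_{LinkUp} = 55.
q_{LinkUp} = 314 − 4·55 + 2·55 = 204.
Profit = (55 − 4)·204 = 10404.

10404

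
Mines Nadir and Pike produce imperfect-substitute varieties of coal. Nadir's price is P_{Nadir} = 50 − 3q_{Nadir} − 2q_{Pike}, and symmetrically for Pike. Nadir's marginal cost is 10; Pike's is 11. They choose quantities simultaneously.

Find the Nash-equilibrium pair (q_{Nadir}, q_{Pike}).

5.0625, 4.8125

Mine Nadir's profit: π = q_{Nadir}(50 − 3q_{Nadir} − 2q_{Pike}) − 10q_{Nadir}.
∂π/∂q_{Nadir} = 40 − 6q_{Nadir} − 2q_{Pike} = 0 ⇒ q_{Nadir} = 20/3 − (1/3)q_{Pike}.
Similarly q_{Pike} = 6.5 − (1/3)q_{Nadir}.
Substituting the second reaction function into the first: q_{Nadir} = 20/3 − (1/3)(6.5 − (1/3)q_{Nadir}), which gives (8/9)q_{Nadir} = 4.5 ⇒ q_{Nadir} = 5.0625.
Then q_{Pike} = 6.5 − (1/3)·5.0625 = 4.8125.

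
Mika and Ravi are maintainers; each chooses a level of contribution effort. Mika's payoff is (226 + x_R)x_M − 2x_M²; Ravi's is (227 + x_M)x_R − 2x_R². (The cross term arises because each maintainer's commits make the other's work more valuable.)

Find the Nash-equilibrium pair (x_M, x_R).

Expanding Mika's payoff: 226x_M + x_Rx_M − 2x_M².
∂π/∂x_M = 226 + x_R − 4x_M = 0, so x_M = 56.5 + 0.25x_R.
Likewise for Ravi: x_R = 56.75 + 0.25x_M.
Plugging x_R into Mika's best response: x_M = 56.5 + 0.25(56.75 + 0.25x_M) ⇒ 0.9375x_M = 70.6875, so x_M = 75.4.
Then x_R = 56.75 + 0.25·75.4 = 75.6.

75.4, 75.6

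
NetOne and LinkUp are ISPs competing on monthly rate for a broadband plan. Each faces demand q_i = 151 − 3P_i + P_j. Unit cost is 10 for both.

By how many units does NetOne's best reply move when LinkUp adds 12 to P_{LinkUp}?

NetOne's profit: π = (P_{NetOne} − 10)(151 − 3P_{NetOne} + P_{LinkUp}).
∂π/∂P_{NetOne} = 181 − 6P_{NetOne} + P_{LinkUp} = 0 ⇒ P_{NetOne} = 181/6 + (1/6)P_{LinkUp}.
The reaction-function slope is 1/6, so a 12-unit rise in P_{LinkUp} moves P_{NetOne} by 1/6 × 12 = 2. NetOne's best response rises — the actions are strategic complements.

2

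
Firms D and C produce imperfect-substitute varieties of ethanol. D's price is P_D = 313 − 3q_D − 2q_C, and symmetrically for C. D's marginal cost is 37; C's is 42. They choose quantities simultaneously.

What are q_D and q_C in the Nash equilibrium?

Firm D's profit: π = q_D(313 − 3q_D − 2q_C) − 37q_D.
∂π/∂q_D = 276 − 6q_D − 2q_C = 0 ⇒ q_D = 46 − (1/3)q_C.
Similarly q_C = 271/6 − (1/3)q_D.
Solving the two reaction functions simultaneously: (1 − (−1/3)(−1/3))q_D = 46 − (1/3)·(271/6), so (8/9)q_D = 557/18 and q_D = 34.8125.
Then q_C = 271/6 − (1/3)·34.8125 = 33.5625.

34.8125, 33.5625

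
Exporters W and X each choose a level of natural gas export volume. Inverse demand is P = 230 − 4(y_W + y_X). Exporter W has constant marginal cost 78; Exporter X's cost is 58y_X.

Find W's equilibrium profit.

Exporter W's profit: π = y_W(230 − 4(y_W + y_X)) − 78y_W.
∂π/∂y_W = 152 − 8y_W − 4y_X = 0, so y_W = 19 − 0.5y_X.
By the same steps for X: y_X = 21.5 − 0.5y_W.
Solving the two reaction functions simultaneously: (1 − (−0.5)(−0.5))y_W = 19 − 0.5·21.5, so 0.75y_W = 8.25 and y_W = 11.
Then y_X = 21.5 − 0.5·11 = 16.
Price P = 230 − 4·27 = 122.
W's profit: (122 − 78)·11 = 484.

484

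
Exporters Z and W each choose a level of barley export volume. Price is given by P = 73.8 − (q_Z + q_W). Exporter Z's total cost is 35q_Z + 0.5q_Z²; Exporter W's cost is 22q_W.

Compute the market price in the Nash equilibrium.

45.32

Exporter Z's profit: π = q_Z(73.8 − (q_Z + q_W)) − 35q_Z − 0.5q_Z².
∂π/∂q_Z = 38.8 − 3q_Z − q_W = 0, so q_Z = 194/15 − (1/3)q_W.
For W: ∂π/∂q_W = 51.8 − 2q_W − q_Z = 0 ⇒ q_W = 25.9 − 0.5q_Z.
Solving the two reaction functions simultaneously: (1 − (−1/3)(−0.5))q_Z = 194/15 − (1/3)·25.9, so (5/6)q_Z = 4.3 and q_Z = 5.16.
Then q_W = 25.9 − 0.5·5.16 = 23.32.
Equilibrium price: P = 73.8 − 28.48 = 45.32.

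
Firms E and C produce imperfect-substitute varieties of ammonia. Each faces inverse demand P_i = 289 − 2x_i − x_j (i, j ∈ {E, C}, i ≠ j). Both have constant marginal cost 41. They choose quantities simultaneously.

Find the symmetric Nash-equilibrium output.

Firm E's profit: π = x_E(289 − 2x_E − x_C) − 41x_E.
∂π/∂x_E = 248 − 4x_E − x_C = 0 ⇒ x_E = 62 − 0.25x_C.
The game is symmetric, so in equilibrium x_C = x_E: the reaction function gives 1.25x_E = 62, hence x_E = 49.6.

49.6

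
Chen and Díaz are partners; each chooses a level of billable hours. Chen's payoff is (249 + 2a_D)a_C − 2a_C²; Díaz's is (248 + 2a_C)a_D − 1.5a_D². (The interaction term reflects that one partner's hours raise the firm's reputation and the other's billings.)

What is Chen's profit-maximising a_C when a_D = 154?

139.25

Expanding Chen's payoff: 249a_C + 2a_Da_C − 2a_C².
∂π/∂a_C = 249 + 2a_D − 4a_C = 0, so a_C = 62.25 + 0.5a_D.
At a_D = 154: a_C = 62.25 + 0.5·154 = 139.25.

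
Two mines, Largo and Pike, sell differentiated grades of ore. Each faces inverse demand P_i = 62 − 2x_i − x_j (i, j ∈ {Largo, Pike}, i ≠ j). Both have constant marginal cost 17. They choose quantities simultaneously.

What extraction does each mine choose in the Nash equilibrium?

Mine Largo's profit: π = x_{Largo}(62 − 2x_{Largo} − x_{Pike}) − 17x_{Largo}.
∂π/∂x_{Largo} = 45 − 4x_{Largo} − x_{Pike} = 0 ⇒ x_{Largo} = 11.25 − 0.25x_{Pike}.
Setting x_{Largo} = x_{Pike} in the reaction function: x_{Largo} = 11.25 − 0.25x_{Largo}, so x_{Largo} = 11.25 / 1.25 = 9.

9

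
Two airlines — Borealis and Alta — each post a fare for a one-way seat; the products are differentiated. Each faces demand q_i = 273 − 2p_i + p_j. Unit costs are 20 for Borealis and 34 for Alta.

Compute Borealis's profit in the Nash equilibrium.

Borealis's profit: π = (p_{Borealis} − 20)(273 − 2p_{Borealis} + p_{Alta}).
∂π/∂p_{Borealis} = 313 − 4p_{Borealis} + p_{Alta} = 0 ⇒ p_{Borealis} = 78.25 + 0.25p_{Alta}.
Similarly p_{Alta} = 85.25 + 0.25p_{Borealis}.
Substituting the second reaction function into the first: p_{Borealis} = 78.25 + 0.25(85.25 + 0.25p_{Borealis}), which gives 0.9375p_{Borealis} = 99.5625 ⇒ p_{Borealis} = 106.2.
Then p_{Alta} = 85.25 + 0.25·106.2 = 111.8.
q_{Borealis} = 273 − 2·106.2 + 111.8 = 172.4.
Profit = (106.2 − 20)·172.4 = 14860.88.

14860.88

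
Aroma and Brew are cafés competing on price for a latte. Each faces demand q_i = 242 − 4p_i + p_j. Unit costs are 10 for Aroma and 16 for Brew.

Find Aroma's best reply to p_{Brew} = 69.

Aroma's profit: π = (p_{Aroma} − 10)(242 − 4p_{Aroma} + p_{Brew}).
∂π/∂p_{Aroma} = 282 − 8p_{Aroma} + p_{Brew} = 0 ⇒ p_{Aroma} = 35.25 + 0.125p_{Brew}.
At p_{Brew} = 69: p_{Aroma} = 35.25 + 0.125·69 = 43.875.

43.875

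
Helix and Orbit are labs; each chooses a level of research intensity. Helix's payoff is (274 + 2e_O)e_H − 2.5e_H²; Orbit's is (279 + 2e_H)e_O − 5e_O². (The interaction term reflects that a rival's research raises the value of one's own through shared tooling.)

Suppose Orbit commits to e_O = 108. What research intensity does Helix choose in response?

Expanding Helix's payoff: 274e_H + 2e_Oe_H − 2.5e_H².
∂π/∂e_H = 274 + 2e_O − 5e_H = 0, so e_H = 54.8 + 0.4e_O.
At e_O = 108: e_H = 54.8 + 0.4·108 = 98.

98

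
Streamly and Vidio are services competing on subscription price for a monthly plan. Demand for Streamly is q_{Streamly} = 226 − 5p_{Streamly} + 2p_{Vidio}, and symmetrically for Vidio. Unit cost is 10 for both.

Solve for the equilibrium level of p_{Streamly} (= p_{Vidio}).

34.5

Streamly's profit: π = (p_{Streamly} − 10)(226 − 5p_{Streamly} + 2p_{Vidio}).
∂π/∂p_{Streamly} = 276 − 10p_{Streamly} + 2p_{Vidio} = 0 ⇒ p_{Streamly} = 27.6 + 0.2p_{Vidio}.
The game is symmetric, so in equilibrium p_{Vidio} = p_{Streamly}: the reaction function gives 0.8p_{Streamly} = 27.6, hence p_{Streamly} = 34.5.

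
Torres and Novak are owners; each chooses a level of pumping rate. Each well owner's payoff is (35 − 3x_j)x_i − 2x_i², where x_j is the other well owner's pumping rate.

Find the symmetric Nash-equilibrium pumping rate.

Torres's payoff is (35 − 3x_N)x_T − 2x_T².
∂π/∂x_T = 35 − 3x_N − 4x_T = 0, so x_T = 8.75 − 0.75x_N.
Setting x_T = x_N in the reaction function: x_T = 8.75 − 0.75x_T, so x_T = 8.75 / 1.75 = 5.

5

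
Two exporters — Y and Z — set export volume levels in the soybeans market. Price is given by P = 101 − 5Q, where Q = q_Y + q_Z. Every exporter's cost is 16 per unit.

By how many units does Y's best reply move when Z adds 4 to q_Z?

-2

Exporter Y's profit: π = q_Y(101 − 5(q_Y + q_Z)) − 16q_Y.
∂π/∂q_Y = 85 − 10q_Y − 5q_Z = 0, so q_Y = 8.5 − 0.5q_Z.
The reaction-function slope is −0.5, so a 4-unit rise in q_Z moves q_Y by −0.5 × 4 = −2. Y's best response falls — the actions are strategic substitutes.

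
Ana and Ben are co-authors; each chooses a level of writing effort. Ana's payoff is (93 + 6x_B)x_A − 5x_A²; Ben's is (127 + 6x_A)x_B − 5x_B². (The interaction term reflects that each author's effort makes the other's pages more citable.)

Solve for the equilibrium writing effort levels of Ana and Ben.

Expanding Ana's payoff: 93x_A + 6x_Bx_A − 5x_A².
∂π/∂x_A = 93 + 6x_B − 10x_A = 0, so x_A = 9.3 + 0.6x_B.
Likewise for Ben: x_B = 12.7 + 0.6x_A.
Substituting the second reaction function into the first: x_A = 9.3 + 0.6(12.7 + 0.6x_A), which gives 0.64x_A = 16.92 ⇒ x_A = 26.4375.
Then x_B = 12.7 + 0.6·26.4375 = 28.5625.

26.4375, 28.5625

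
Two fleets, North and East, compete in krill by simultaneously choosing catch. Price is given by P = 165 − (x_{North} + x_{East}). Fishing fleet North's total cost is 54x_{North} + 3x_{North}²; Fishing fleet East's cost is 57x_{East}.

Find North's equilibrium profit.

Fishing fleet North's profit: π = x_{North}(165 − (x_{North} + x_{East})) − 54x_{North} − 3x_{North}².
∂π/∂x_{North} = 111 − 8x_{North} − x_{East} = 0, so x_{North} = 13.875 − 0.125x_{East}.
For East: ∂π/∂x_{East} = 108 − 2x_{East} − x_{North} = 0 ⇒ x_{East} = 54 − 0.5x_{North}.
Plugging x_{East} into North's best response: x_{North} = 13.875 − 0.125(54 − 0.5x_{North}) ⇒ 0.9375x_{North} = 7.125, so x_{North} = 7.6.
Then x_{East} = 54 − 0.5·7.6 = 50.2.
Price P = 165 − 57.8 = 107.2.
North's profit: (107.2 − 54)·7.6 − 3(7.6)² = 231.04.

231.04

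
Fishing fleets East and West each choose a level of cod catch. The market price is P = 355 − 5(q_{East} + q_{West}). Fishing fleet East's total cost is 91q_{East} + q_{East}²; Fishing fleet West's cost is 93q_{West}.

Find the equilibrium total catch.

33.2

Fishing fleet East's profit: π = q_{East}(355 − 5(q_{East} + q_{West})) − 91q_{East} − q_{East}².
∂π/∂q_{East} = 264 − 12q_{East} − 5q_{West} = 0, so q_{East} = 22 − (5/12)q_{West}.
For West: ∂π/∂q_{West} = 262 − 10q_{West} − 5q_{East} = 0 ⇒ q_{West} = 26.2 − 0.5q_{East}.
Substituting the second reaction function into the first: q_{East} = 22 − (5/12)(26.2 − 0.5q_{East}), which gives (19/24)q_{East} = 133/12 ⇒ q_{East} = 14.
Then q_{West} = 26.2 − 0.5·14 = 19.2.
Total catch: 14 + 19.2 = 33.2.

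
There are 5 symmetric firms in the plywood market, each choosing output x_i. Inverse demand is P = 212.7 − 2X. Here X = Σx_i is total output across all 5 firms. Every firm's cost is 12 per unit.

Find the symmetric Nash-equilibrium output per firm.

16.725

A representative firm's profit is π_i = x_i(212.7 − 2X) − 12x_i, with X = x_i + Σ_{j≠i} x_j.
First-order condition: 200.7 − 4x_i − 2Σ_{j≠i} x_j = 0.
Imposing symmetry (x_j = x for all j) turns Σ_{j≠i} x_j into 4x, so 200.7 = 12x and x = 16.725.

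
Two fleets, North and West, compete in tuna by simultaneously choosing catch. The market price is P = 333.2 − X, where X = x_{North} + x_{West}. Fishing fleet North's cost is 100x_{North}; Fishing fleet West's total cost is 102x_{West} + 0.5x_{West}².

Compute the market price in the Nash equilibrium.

Fishing fleet North's profit: π = x_{North}(333.2 − (x_{North} + x_{West})) − 100x_{North}.
∂π/∂x_{North} = 233.2 − 2x_{North} − x_{West} = 0, so x_{North} = 116.6 − 0.5x_{West}.
For West: ∂π/∂x_{West} = 231.2 − 3x_{West} − x_{North} = 0 ⇒ x_{West} = 1156/15 − (1/3)x_{North}.
Solving the two reaction functions simultaneously: (1 − (−0.5)(−1/3))x_{North} = 116.6 − 0.5·(1156/15), so (5/6)x_{North} = 1171/15 and x_{North} = 93.68.
Then x_{West} = 1156/15 − (1/3)·93.68 = 45.84.
Equilibrium price: P = 333.2 − 139.52 = 193.68.

193.68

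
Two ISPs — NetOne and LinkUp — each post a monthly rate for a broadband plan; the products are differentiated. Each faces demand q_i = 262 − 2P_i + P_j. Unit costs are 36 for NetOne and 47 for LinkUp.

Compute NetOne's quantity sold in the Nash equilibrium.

NetOne's profit: π = (P_{NetOne} − 36)(262 − 2P_{NetOne} + P_{LinkUp}).
∂π/∂P_{NetOne} = 334 − 4P_{NetOne} + P_{LinkUp} = 0 ⇒ P_{NetOne} = 83.5 + 0.25P_{LinkUp}.
Similarly P_{LinkUp} = 89 + 0.25P_{NetOne}.
Substituting the second reaction function into the first: P_{NetOne} = 83.5 + 0.25(89 + 0.25P_{NetOne}), which gives 0.9375P_{NetOne} = 105.75 ⇒ P_{NetOne} = 112.8.
Then P_{LinkUp} = 89 + 0.25·112.8 = 117.2.
q_{NetOne} = 262 − 2·112.8 + 117.2 = 153.6.

153.6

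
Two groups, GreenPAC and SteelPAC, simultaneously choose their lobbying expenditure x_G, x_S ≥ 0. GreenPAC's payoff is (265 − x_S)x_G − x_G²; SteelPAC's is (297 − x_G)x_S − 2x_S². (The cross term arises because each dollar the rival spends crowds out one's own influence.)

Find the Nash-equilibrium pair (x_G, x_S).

109, 47

Expanding GreenPAC's payoff: 265x_G − x_Sx_G − x_G².
∂π/∂x_G = 265 − x_S − 2x_G = 0, so x_G = 132.5 − 0.5x_S.
Likewise for SteelPAC: x_S = 74.25 − 0.25x_G.
Substituting the second reaction function into the first: x_G = 132.5 − 0.5(74.25 − 0.25x_G), which gives 0.875x_G = 95.375 ⇒ x_G = 109.
Then x_S = 74.25 − 0.25·109 = 47.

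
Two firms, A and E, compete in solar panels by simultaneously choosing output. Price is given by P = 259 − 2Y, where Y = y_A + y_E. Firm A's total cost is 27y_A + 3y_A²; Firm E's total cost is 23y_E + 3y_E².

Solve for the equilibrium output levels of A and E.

19.25, 19.75

Firm A's profit: π = y_A(259 − 2(y_A + y_E)) − 27y_A − 3y_A².
∂π/∂y_A = 232 − 10y_A − 2y_E = 0, so y_A = 23.2 − 0.2y_E.
By the same steps for E: y_E = 23.6 − 0.2y_A.
Plugging y_E into A's best response: y_A = 23.2 − 0.2(23.6 − 0.2y_A) ⇒ 0.96y_A = 18.48, so y_A = 19.25.
Then y_E = 23.6 − 0.2·19.25 = 19.75.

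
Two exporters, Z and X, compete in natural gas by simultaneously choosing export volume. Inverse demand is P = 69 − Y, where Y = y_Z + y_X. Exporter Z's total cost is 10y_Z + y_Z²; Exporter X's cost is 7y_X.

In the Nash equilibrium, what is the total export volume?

Exporter Z's profit: π = y_Z(69 − (y_Z + y_X)) − 10y_Z − y_Z².
∂π/∂y_Z = 59 − 4y_Z − y_X = 0, so y_Z = 14.75 − 0.25y_X.
For X: ∂π/∂y_X = 62 − 2y_X − y_Z = 0 ⇒ y_X = 31 − 0.5y_Z.
Plugging y_X into Z's best response: y_Z = 14.75 − 0.25(31 − 0.5y_Z) ⇒ 0.875y_Z = 7, so y_Z = 8.
Then y_X = 31 − 0.5·8 = 27.
Total export volume: 8 + 27 = 35.

35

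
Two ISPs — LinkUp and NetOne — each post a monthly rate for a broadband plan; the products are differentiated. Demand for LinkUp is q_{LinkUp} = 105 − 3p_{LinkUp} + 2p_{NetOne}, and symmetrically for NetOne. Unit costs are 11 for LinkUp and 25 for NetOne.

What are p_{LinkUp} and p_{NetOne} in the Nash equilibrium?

37.125, 42.375

LinkUp's profit: π = (p_{LinkUp} − 11)(105 − 3p_{LinkUp} + 2p_{NetOne}).
∂π/∂p_{LinkUp} = 138 − 6p_{LinkUp} + 2p_{NetOne} = 0 ⇒ p_{LinkUp} = 23 + (1/3)p_{NetOne}.
Similarly p_{NetOne} = 30 + (1/3)p_{LinkUp}.
Substituting the second reaction function into the first: p_{LinkUp} = 23 + (1/3)(30 + (1/3)p_{LinkUp}), which gives (8/9)p_{LinkUp} = 33 ⇒ p_{LinkUp} = 37.125.
Then p_{NetOne} = 30 + (1/3)·37.125 = 42.375.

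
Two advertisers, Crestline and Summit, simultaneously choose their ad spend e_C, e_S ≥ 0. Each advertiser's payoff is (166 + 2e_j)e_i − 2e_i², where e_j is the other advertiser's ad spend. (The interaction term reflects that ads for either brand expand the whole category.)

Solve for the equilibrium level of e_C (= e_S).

83

Crestline's payoff is (166 + 2e_S)e_C − 2e_C².
∂π/∂e_C = 166 + 2e_S − 4e_C = 0, so e_C = 41.5 + 0.5e_S.
The game is symmetric, so in equilibrium e_S = e_C: the reaction function gives 0.5e_C = 41.5, hence e_C = 83.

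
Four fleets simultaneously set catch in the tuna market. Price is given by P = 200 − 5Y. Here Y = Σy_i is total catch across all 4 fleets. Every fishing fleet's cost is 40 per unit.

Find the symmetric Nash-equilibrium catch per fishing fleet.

A representative fishing fleet's profit is π_i = y_i(200 − 5Y) − 40y_i, with Y = y_i + Σ_{j≠i} y_j.
First-order condition: 160 − 10y_i − 5Σ_{j≠i} y_j = 0.
With identical fishing fleets, set every y_j = y: then 160 − 10y − 15y = 0, i.e. y = 160/25 = 6.4.

6.4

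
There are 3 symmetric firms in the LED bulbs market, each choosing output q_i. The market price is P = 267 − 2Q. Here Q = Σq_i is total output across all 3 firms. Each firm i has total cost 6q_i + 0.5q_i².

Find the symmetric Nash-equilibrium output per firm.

A representative firm's profit is π_i = q_i(267 − 2Q) − 6q_i − 0.5q_i², with Q = q_i + Σ_{j≠i} q_j.
First-order condition: 261 − 5q_i − 2Σ_{j≠i} q_j = 0.
With identical firms, set every q_j = q: then 261 − 5q − 4q = 0, i.e. q = 261/9 = 29.

29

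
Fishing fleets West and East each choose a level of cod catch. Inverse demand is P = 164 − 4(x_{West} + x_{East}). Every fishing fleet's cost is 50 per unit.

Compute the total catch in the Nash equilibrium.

19

Fishing fleet West's profit: π = x_{West}(164 − 4(x_{West} + x_{East})) − 50x_{West}.
∂π/∂x_{West} = 114 − 8x_{West} − 4x_{East} = 0, so x_{West} = 14.25 − 0.5x_{East}.
Setting x_{West} = x_{East} in the reaction function: x_{West} = 14.25 − 0.5x_{West}, so x_{West} = 14.25 / 1.5 = 9.5.
Total catch: 9.5 + 9.5 = 19.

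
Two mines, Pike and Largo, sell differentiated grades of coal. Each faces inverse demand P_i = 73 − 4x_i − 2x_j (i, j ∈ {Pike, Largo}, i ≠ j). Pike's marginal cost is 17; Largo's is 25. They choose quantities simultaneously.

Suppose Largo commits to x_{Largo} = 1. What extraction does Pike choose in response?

6.75

Mine Pike's profit: π = x_{Pike}(73 − 4x_{Pike} − 2x_{Largo}) − 17x_{Pike}.
∂π/∂x_{Pike} = 56 − 8x_{Pike} − 2x_{Largo} = 0 ⇒ x_{Pike} = 7 − 0.25x_{Largo}.
At x_{Largo} = 1: x_{Pike} = 7 − 0.25·1 = 6.75.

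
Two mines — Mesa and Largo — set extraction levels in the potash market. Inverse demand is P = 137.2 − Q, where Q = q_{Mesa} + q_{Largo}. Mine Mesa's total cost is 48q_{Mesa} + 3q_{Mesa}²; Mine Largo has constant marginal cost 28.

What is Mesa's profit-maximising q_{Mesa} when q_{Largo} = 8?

10.15

Mine Mesa's profit: π = q_{Mesa}(137.2 − (q_{Mesa} + q_{Largo})) − 48q_{Mesa} − 3q_{Mesa}².
∂π/∂q_{Mesa} = 89.2 − 8q_{Mesa} − q_{Largo} = 0, so q_{Mesa} = 11.15 − 0.125q_{Largo}.
At q_{Largo} = 8: q_{Mesa} = 11.15 − 0.125·8 = 10.15.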